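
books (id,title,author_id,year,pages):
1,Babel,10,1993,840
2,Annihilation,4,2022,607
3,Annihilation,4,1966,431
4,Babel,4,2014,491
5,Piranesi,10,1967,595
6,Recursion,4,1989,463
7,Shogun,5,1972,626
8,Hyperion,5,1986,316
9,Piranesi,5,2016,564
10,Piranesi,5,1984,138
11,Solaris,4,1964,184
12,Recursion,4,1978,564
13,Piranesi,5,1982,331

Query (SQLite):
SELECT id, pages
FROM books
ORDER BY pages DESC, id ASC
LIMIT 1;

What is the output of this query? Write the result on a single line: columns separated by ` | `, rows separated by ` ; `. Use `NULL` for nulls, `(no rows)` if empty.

1 | 840

Sort by pages desc, tiebreak id asc: (840, id=1), (626, id=7), (607, id=2), (595, id=5) …. Take first 1.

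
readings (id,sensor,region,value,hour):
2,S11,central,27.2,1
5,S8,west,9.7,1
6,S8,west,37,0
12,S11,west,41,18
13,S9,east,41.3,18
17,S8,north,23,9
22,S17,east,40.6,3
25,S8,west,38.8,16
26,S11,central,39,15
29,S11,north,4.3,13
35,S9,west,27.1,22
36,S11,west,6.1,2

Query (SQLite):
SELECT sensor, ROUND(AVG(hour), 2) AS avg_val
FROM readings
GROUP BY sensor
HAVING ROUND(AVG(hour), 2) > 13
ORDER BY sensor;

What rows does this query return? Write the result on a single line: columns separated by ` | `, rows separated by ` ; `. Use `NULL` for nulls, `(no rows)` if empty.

S9 | 20

Partition readings by sensor; compute ROUND(AVG(hour), 2) within each group.
HAVING: keep groups where ROUND(AVG(hour), 2) > 13.
  S11: ids {2, 12, 26, 29, 36} → ROUND(AVG(hour), 2)=9.8
  S17: ids {22} → ROUND(AVG(hour), 2)=3
  S8: ids {5, 6, 17, 25} → ROUND(AVG(hour), 2)=6.5
  S9: ids {13, 35} → ROUND(AVG(hour), 2)=20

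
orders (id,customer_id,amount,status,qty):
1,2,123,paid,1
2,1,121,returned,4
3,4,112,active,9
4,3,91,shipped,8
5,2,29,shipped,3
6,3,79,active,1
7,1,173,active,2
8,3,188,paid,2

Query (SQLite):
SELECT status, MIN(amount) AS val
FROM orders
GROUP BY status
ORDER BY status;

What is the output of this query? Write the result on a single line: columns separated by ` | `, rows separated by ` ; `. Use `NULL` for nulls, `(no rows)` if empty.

active | 79 ; paid | 123 ; returned | 121 ; shipped | 29

Partition orders by status; compute MIN(amount) within each group.
  active: ids {3, 6, 7} → MIN(amount)=79
  paid: ids {1, 8} → MIN(amount)=123
  returned: ids {2} → MIN(amount)=121
  shipped: ids {4, 5} → MIN(amount)=29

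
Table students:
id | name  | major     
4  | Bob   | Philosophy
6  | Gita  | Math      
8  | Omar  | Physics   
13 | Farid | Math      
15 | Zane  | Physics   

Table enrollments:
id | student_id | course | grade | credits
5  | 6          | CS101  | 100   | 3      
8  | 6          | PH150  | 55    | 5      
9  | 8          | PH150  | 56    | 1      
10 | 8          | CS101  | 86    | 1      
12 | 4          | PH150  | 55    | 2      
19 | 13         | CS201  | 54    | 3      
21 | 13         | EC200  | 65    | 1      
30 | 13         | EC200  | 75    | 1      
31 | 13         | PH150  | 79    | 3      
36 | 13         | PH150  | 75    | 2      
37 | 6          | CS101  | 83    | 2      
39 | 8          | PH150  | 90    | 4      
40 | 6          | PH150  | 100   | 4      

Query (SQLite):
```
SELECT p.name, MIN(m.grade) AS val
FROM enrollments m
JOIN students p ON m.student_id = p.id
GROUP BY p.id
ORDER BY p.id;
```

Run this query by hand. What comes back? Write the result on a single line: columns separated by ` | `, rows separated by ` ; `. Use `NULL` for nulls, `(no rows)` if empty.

Bob | 55 ; Gita | 55 ; Omar | 56 ; Farid | 54

Join each enrollments row to its students via student_id.
Group joined rows by students.id; compute MIN(m.grade) per group.
  4: ids {12} → MIN(m.grade)=55
  6: ids {5, 8, 37, 40} → MIN(m.grade)=55
  8: ids {9, 10, 39} → MIN(m.grade)=56
  13: ids {19, 21, 30, 31, 36} → MIN(m.grade)=54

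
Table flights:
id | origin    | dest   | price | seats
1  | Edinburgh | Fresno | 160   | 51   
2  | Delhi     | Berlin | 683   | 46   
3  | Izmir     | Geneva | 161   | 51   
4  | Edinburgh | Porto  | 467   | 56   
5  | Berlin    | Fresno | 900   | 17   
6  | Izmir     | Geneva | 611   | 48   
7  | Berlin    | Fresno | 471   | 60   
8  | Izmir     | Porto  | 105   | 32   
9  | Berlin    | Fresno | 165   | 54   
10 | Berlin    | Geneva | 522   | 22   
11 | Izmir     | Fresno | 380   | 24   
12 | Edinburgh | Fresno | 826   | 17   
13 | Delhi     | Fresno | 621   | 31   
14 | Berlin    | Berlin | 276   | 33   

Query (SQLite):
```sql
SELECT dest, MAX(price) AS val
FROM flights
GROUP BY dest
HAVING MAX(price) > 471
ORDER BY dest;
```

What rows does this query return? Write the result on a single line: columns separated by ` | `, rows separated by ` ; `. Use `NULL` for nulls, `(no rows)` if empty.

Partition flights by dest; compute MAX(price) within each group.
HAVING: keep groups where MAX(price) > 471.
  Berlin: ids {2, 14} → MAX(price)=683
  Fresno: ids {1, 5, 7, 9, 11, 12, 13} → MAX(price)=900
  Geneva: ids {3, 6, 10} → MAX(price)=611
  Porto: ids {4, 8} → MAX(price)=467

Berlin | 683 ; Fresno | 900 ; Geneva | 611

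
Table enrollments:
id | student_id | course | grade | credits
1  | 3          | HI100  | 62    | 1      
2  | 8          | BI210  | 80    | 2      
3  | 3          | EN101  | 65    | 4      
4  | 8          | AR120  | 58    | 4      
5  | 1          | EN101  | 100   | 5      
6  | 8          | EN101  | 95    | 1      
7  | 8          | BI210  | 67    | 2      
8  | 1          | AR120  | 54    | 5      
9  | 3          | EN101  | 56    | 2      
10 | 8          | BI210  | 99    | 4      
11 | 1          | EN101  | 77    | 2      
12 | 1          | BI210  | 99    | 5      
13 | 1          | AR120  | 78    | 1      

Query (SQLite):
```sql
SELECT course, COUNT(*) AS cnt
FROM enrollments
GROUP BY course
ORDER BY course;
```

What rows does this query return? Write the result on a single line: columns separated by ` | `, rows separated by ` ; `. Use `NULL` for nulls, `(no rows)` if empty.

AR120 | 3 ; BI210 | 4 ; EN101 | 5 ; HI100 | 1

Partition enrollments by course; compute COUNT(*) within each group.
  AR120: ids {4, 8, 13} → COUNT(*)=3
  BI210: ids {2, 7, 10, 12} → COUNT(*)=4
  EN101: ids {3, 5, 6, 9, 11} → COUNT(*)=5
  HI100: ids {1} → COUNT(*)=1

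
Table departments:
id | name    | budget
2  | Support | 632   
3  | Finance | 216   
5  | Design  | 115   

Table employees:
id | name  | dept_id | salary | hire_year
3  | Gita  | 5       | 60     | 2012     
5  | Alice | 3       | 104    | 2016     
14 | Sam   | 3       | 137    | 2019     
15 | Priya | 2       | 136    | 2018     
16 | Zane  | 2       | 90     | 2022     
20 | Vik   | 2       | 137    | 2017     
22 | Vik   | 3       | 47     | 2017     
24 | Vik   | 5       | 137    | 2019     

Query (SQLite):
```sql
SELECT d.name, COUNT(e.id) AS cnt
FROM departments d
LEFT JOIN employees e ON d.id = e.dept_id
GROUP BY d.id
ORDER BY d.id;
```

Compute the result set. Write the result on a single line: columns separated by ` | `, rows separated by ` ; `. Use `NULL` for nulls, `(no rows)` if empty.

Support | 3 ; Finance | 3 ; Design | 2

LEFT JOIN keeps every departments row; unmatched ones get NULL for employees columns.
Group by departments.id and compute COUNT(e.id). COUNT(col) of an all-NULL group is 0.
  2: ids {15, 16, 20} → COUNT(e.id)=3
  3: ids {5, 14, 22} → COUNT(e.id)=3
  5: ids {3, 24} → COUNT(e.id)=2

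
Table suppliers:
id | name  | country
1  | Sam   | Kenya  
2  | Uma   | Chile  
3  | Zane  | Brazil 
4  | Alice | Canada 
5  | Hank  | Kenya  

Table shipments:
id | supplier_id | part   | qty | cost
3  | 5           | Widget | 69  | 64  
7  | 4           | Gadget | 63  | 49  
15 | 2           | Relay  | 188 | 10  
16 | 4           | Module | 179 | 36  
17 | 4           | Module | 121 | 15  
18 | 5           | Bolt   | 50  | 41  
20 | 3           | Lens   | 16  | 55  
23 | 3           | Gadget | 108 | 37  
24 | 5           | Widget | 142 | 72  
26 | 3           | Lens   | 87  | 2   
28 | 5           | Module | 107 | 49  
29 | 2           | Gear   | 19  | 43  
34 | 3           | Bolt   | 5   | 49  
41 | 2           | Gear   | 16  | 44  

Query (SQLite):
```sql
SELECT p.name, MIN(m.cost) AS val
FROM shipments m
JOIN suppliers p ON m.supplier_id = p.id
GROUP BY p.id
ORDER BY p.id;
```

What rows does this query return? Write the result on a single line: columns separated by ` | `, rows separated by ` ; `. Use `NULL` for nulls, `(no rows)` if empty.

Uma | 10 ; Zane | 2 ; Alice | 15 ; Hank | 41

Join each shipments row to its suppliers via supplier_id.
Group joined rows by suppliers.id; compute MIN(m.cost) per group.
  2: ids {15, 29, 41} → MIN(m.cost)=10
  3: ids {20, 23, 26, 34} → MIN(m.cost)=2
  4: ids {7, 16, 17} → MIN(m.cost)=15
  5: ids {3, 18, 24, 28} → MIN(m.cost)=41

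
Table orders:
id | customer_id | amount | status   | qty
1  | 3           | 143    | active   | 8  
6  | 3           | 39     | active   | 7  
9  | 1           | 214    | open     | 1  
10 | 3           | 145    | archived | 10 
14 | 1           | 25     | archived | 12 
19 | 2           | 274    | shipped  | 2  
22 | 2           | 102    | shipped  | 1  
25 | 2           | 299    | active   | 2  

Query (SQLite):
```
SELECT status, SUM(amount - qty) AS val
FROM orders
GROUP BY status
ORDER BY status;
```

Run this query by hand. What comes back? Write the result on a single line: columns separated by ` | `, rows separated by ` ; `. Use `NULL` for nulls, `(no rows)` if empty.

For each row compute amount - qty.
Group by status; take SUM of the expression per group.
  active: ids {1, 6, 25} → SUM(amount - qty)=464
  archived: ids {10, 14} → SUM(amount - qty)=148
  open: ids {9} → SUM(amount - qty)=213
  shipped: ids {19, 22} → SUM(amount - qty)=373

active | 464 ; archived | 148 ; open | 213 ; shipped | 373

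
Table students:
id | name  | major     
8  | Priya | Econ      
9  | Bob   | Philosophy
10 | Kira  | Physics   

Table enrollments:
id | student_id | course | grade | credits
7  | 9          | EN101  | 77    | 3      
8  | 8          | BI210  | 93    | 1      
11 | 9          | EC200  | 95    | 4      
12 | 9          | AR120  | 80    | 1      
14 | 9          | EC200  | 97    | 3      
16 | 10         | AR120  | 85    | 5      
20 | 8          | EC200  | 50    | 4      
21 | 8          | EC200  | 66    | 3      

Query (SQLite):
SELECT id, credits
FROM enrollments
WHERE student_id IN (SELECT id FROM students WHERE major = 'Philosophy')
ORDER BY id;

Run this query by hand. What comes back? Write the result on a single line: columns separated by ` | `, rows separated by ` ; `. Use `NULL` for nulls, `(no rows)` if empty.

7 | 3 ; 11 | 4 ; 12 | 1 ; 14 | 3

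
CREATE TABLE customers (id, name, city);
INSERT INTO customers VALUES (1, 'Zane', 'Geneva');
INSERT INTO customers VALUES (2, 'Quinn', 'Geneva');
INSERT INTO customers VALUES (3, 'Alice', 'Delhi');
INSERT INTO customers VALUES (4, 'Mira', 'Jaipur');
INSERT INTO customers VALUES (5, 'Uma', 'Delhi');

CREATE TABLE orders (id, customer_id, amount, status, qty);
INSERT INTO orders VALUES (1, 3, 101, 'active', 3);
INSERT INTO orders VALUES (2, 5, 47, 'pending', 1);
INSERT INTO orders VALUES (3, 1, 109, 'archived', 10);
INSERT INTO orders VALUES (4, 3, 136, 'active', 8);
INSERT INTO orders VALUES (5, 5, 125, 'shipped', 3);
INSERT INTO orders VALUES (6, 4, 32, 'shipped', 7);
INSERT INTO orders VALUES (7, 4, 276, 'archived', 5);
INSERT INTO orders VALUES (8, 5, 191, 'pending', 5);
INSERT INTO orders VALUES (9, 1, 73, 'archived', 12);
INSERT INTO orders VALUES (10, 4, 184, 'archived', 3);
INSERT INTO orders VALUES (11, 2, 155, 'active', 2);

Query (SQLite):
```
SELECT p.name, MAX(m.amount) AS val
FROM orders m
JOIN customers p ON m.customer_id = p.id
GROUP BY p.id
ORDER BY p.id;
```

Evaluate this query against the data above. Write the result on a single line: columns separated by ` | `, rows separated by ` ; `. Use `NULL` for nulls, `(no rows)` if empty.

Join each orders row to its customers via customer_id.
Group joined rows by customers.id; compute MAX(m.amount) per group.
  1: ids {3, 9} → MAX(m.amount)=109
  2: ids {11} → MAX(m.amount)=155
  3: ids {1, 4} → MAX(m.amount)=136
  4: ids {6, 7, 10} → MAX(m.amount)=276
  5: ids {2, 5, 8} → MAX(m.amount)=191

Zane | 109 ; Quinn | 155 ; Alice | 136 ; Mira | 276 ; Uma | 191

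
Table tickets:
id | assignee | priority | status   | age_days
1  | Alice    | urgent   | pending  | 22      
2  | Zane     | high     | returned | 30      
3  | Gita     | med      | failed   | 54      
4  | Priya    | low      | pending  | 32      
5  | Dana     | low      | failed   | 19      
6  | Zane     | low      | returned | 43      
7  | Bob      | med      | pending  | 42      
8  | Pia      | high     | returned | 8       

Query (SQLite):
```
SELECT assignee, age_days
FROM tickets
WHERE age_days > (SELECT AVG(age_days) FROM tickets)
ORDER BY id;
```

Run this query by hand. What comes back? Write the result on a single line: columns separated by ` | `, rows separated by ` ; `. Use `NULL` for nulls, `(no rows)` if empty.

Scalar subquery: AVG(age_days) over all tickets rows = 31.25.
Keep rows where age_days > that value.

Gita | 54 ; Priya | 32 ; Zane | 43 ; Bob | 42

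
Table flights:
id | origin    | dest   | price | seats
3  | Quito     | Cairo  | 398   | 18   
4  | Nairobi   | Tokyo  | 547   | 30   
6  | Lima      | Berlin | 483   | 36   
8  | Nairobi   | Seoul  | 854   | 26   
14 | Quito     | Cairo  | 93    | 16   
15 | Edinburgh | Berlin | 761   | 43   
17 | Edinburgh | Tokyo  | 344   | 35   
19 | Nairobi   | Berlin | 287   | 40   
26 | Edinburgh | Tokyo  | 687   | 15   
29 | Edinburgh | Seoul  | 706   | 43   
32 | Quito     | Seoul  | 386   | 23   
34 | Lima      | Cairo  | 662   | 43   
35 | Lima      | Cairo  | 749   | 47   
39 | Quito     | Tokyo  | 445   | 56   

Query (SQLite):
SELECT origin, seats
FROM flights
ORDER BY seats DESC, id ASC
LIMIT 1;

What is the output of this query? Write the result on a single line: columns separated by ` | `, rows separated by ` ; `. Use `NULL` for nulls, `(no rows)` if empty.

Sort by seats desc, tiebreak id asc: (56, id=39), (47, id=35), (43, id=15), (43, id=29) …. Take first 1.

Quito | 56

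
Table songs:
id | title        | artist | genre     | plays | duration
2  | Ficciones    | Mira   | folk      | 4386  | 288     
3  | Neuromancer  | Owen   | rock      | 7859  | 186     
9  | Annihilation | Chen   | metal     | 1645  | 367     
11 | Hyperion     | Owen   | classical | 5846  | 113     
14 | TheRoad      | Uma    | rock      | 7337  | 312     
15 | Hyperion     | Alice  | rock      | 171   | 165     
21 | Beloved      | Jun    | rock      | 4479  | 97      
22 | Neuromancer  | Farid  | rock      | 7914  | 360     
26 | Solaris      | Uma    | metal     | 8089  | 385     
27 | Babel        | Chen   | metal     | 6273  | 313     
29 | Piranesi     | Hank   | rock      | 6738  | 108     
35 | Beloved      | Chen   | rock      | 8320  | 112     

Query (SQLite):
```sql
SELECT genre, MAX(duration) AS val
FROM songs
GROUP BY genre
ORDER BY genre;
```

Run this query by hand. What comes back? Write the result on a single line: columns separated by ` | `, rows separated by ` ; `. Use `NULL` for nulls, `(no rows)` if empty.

Partition songs by genre; compute MAX(duration) within each group.
  classical: ids {11} → MAX(duration)=113
  folk: ids {2} → MAX(duration)=288
  metal: ids {9, 26, 27} → MAX(duration)=385
  rock: ids {3, 14, 15, 21, 22, 29, 35} → MAX(duration)=360

classical | 113 ; folk | 288 ; metal | 385 ; rock | 360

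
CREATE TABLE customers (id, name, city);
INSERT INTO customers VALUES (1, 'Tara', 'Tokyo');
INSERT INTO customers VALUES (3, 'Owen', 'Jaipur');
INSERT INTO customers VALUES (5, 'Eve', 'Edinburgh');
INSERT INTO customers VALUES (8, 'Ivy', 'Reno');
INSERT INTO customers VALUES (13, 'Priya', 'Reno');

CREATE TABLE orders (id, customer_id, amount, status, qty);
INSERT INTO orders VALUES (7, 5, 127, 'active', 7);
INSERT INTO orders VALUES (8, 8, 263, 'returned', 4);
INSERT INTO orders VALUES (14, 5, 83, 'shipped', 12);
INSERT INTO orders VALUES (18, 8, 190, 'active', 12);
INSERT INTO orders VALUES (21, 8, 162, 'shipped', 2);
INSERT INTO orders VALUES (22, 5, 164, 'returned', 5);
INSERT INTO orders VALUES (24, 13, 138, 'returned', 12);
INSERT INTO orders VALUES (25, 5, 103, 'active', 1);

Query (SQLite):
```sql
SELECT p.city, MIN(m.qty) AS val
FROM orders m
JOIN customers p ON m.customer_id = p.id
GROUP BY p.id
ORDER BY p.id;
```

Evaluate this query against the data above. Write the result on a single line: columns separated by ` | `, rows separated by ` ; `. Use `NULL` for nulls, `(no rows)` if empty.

Edinburgh | 1 ; Reno | 2 ; Reno | 12

Join each orders row to its customers via customer_id.
Group joined rows by customers.id; compute MIN(m.qty) per group.
  5: ids {7, 14, 22, 25} → MIN(m.qty)=1
  8: ids {8, 18, 21} → MIN(m.qty)=2
  13: ids {24} → MIN(m.qty)=12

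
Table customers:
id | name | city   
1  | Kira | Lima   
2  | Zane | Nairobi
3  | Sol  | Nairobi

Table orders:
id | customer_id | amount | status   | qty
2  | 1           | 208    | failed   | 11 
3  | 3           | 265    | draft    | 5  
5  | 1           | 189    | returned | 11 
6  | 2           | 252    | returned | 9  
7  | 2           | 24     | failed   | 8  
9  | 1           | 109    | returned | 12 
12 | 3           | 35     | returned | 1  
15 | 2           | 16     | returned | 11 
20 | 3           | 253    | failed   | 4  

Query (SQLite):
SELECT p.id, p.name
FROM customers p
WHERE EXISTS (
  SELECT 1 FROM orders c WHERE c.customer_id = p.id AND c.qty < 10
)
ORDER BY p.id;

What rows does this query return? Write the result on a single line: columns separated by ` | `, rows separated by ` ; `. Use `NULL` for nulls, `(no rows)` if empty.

For each customers row, check whether any orders with matching customer_id has qty < 10.
Keep rows where that is true.

2 | Zane ; 3 | Sol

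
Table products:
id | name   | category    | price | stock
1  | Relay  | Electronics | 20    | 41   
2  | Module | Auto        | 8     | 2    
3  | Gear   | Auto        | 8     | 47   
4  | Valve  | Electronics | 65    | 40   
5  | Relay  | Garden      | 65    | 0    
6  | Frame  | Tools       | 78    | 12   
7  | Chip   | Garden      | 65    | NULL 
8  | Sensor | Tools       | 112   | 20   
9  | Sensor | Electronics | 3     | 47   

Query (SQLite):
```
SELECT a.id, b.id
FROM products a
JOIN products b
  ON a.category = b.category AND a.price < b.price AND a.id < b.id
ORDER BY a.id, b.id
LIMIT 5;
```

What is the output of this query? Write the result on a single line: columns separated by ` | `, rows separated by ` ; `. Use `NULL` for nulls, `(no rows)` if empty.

Pairs (a,b) with same category, a.price < b.price, a.id < b.id.
category groups: Auto:{2,3} Electronics:{1,4,9} Garden:{5,7} Tools:{6,8}
Ordered by (a.id, b.id); first 5.

1 | 4 ; 6 | 8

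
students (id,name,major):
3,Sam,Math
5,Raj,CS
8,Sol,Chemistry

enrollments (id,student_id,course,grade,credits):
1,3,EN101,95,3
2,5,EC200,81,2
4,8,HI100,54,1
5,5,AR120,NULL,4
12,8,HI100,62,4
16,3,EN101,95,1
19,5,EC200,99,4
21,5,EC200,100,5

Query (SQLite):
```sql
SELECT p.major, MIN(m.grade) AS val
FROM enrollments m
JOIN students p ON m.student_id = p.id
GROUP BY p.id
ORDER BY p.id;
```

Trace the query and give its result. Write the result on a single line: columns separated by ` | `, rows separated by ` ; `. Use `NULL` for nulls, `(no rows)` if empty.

Join each enrollments row to its students via student_id.
Group joined rows by students.id; compute MIN(m.grade) per group.
  3: ids {1, 16} → MIN(m.grade)=95
  5: ids {2, 5, 19, 21} → MIN(m.grade)=81
  8: ids {4, 12} → MIN(m.grade)=54

Math | 95 ; CS | 81 ; Chemistry | 54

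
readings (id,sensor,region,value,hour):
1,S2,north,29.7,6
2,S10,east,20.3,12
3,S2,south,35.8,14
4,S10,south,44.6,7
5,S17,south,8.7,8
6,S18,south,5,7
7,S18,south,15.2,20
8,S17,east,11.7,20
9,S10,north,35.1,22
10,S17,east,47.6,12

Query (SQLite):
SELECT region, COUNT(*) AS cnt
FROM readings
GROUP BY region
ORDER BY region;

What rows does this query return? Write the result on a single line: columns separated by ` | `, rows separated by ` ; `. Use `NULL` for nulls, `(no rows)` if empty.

east | 3 ; north | 2 ; south | 5

Partition readings by region; compute COUNT(*) within each group.
  east: ids {2, 8, 10} → COUNT(*)=3
  north: ids {1, 9} → COUNT(*)=2
  south: ids {3, 4, 5, 6, 7} → COUNT(*)=5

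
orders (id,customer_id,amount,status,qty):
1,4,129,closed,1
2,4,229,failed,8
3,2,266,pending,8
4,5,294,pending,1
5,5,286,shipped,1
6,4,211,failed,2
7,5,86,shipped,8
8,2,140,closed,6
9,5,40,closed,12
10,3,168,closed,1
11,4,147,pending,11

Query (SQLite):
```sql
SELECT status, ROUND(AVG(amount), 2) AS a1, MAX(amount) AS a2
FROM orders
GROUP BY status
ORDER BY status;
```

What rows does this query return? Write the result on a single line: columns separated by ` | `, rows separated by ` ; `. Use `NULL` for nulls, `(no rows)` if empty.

closed | 119.25 | 168 ; failed | 220 | 229 ; pending | 235.67 | 294 ; shipped | 186 | 286

Group orders by status.
Per group compute: ROUND(AVG(amount), 2), MAX(amount).
  closed: ids {1, 8, 9, 10} → ROUND(AVG(amount), 2)=119.25, MAX(amount)=168
  failed: ids {2, 6} → ROUND(AVG(amount), 2)=220, MAX(amount)=229
  pending: ids {3, 4, 11} → ROUND(AVG(amount), 2)=235.67, MAX(amount)=294
  shipped: ids {5, 7} → ROUND(AVG(amount), 2)=186, MAX(amount)=286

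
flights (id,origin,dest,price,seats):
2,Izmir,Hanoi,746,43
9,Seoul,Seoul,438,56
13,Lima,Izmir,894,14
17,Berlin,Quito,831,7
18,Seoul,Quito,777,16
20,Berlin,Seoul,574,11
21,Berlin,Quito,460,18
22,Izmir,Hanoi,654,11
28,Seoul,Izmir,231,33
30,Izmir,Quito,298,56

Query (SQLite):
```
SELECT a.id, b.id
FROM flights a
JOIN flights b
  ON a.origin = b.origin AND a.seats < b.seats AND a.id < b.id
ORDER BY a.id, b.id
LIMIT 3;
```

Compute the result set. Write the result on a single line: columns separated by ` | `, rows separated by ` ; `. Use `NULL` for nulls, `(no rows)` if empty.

2 | 30 ; 17 | 20 ; 17 | 21

Pairs (a,b) with same origin, a.seats < b.seats, a.id < b.id.
origin groups: Berlin:{17,20,21} Izmir:{2,22,30} Lima:{13} Seoul:{9,18,28}
Ordered by (a.id, b.id); first 3.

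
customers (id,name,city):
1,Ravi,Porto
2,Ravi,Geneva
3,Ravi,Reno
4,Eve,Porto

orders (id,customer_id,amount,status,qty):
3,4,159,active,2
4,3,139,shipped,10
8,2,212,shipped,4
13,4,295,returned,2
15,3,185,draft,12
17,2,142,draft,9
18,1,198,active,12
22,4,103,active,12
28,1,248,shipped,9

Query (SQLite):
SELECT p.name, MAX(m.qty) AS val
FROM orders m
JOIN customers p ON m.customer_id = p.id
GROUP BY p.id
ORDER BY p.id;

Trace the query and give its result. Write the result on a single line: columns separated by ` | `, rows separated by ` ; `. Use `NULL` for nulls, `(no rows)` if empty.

Ravi | 12 ; Ravi | 9 ; Ravi | 12 ; Eve | 12

Join each orders row to its customers via customer_id.
Group joined rows by customers.id; compute MAX(m.qty) per group.
  1: ids {18, 28} → MAX(m.qty)=12
  2: ids {8, 17} → MAX(m.qty)=9
  3: ids {4, 15} → MAX(m.qty)=12
  4: ids {3, 13, 22} → MAX(m.qty)=12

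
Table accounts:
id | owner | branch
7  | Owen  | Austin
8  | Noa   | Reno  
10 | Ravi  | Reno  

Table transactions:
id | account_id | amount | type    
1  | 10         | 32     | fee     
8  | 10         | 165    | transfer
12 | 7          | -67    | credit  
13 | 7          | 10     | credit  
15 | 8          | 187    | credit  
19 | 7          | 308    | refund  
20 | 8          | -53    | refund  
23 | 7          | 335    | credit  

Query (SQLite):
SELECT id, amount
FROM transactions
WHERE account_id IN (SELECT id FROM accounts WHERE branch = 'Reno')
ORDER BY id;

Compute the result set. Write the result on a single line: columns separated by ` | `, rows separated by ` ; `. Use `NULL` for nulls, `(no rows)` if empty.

1 | 32 ; 8 | 165 ; 15 | 187 ; 20 | -53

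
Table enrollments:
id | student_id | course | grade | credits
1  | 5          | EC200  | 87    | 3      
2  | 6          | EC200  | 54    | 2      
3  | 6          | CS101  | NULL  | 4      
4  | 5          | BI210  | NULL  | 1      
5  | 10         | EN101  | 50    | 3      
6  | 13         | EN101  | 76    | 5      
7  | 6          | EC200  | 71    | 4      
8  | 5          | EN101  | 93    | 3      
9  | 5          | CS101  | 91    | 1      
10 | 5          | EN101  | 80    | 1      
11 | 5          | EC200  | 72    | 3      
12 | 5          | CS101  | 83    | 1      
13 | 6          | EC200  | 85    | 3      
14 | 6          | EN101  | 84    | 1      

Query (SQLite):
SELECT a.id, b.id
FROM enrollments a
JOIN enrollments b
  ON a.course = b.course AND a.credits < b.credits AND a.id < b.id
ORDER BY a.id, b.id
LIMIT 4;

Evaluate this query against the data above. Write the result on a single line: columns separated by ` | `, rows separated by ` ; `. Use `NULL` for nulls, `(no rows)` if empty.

Pairs (a,b) with same course, a.credits < b.credits, a.id < b.id.
course groups: BI210:{4} CS101:{3,9,12} EC200:{1,2,7,11,13} EN101:{5,6,8,10,14}
Ordered by (a.id, b.id); first 4.

1 | 7 ; 2 | 7 ; 2 | 11 ; 2 | 13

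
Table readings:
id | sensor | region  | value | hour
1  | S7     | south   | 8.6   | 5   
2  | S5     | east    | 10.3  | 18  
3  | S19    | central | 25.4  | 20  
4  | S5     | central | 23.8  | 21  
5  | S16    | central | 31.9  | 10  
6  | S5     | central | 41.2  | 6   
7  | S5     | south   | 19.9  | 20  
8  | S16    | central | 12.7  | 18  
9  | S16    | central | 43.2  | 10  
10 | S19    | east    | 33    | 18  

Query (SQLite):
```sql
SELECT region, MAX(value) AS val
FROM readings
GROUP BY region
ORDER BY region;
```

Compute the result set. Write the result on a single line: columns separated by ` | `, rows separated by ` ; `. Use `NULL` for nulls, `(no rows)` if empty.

Partition readings by region; compute MAX(value) within each group.
  central: ids {3, 4, 5, 6, 8, 9} → MAX(value)=43.2
  east: ids {2, 10} → MAX(value)=33
  south: ids {1, 7} → MAX(value)=19.9

central | 43.2 ; east | 33 ; south | 19.9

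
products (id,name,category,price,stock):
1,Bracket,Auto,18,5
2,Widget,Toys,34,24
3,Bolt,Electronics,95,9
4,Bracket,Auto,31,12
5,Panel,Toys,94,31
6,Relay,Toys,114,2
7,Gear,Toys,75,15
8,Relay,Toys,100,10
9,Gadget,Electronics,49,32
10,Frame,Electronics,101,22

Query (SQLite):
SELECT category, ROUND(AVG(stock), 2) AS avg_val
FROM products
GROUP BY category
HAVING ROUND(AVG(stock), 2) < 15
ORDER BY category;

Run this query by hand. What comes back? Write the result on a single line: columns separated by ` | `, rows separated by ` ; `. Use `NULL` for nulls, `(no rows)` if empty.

Auto | 8.5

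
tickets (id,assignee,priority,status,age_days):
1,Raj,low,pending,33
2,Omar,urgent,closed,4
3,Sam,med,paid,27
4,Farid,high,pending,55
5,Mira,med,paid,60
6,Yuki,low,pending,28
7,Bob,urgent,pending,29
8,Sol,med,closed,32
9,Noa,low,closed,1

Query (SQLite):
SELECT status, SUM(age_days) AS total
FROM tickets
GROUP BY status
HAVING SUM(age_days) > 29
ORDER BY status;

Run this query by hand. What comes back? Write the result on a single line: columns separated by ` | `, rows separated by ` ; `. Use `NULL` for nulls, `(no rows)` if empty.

closed | 37 ; paid | 87 ; pending | 145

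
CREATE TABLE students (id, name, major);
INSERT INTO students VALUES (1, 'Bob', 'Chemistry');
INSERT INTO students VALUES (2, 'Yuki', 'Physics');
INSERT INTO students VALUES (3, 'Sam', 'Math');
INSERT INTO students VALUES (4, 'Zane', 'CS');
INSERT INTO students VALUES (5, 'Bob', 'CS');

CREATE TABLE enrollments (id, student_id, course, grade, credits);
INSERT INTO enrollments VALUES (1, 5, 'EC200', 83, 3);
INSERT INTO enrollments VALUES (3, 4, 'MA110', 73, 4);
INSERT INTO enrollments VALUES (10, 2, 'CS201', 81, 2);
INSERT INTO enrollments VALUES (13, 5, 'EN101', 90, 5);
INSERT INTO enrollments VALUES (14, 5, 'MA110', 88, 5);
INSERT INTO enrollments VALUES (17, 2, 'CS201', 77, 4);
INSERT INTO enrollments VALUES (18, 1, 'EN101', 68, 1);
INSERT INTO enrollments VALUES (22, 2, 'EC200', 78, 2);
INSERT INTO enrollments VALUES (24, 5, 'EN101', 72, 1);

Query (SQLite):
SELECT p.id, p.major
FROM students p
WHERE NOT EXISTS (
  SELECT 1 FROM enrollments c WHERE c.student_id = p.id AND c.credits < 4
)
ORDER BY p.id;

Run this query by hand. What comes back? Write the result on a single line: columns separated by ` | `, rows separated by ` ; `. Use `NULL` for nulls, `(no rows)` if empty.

3 | Math ; 4 | CS

For each students row, check whether any enrollments with matching student_id has credits < 4.
Keep rows where that is false.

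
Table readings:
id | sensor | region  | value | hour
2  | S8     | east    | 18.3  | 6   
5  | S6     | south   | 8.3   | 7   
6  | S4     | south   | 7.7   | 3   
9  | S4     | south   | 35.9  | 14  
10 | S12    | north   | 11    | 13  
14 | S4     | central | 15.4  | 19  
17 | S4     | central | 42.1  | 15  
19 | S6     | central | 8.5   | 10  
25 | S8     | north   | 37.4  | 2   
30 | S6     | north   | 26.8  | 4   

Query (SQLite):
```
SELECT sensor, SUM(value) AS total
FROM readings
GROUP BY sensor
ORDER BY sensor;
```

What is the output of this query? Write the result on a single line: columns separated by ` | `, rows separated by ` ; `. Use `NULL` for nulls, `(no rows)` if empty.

S12 | 11 ; S4 | 101.1 ; S6 | 43.6 ; S8 | 55.7

Partition readings by sensor; compute SUM(value) within each group.
  S12: ids {10} → SUM(value)=11
  S4: ids {6, 9, 14, 17} → SUM(value)=101.1
  S6: ids {5, 19, 30} → SUM(value)=43.6
  S8: ids {2, 25} → SUM(value)=55.7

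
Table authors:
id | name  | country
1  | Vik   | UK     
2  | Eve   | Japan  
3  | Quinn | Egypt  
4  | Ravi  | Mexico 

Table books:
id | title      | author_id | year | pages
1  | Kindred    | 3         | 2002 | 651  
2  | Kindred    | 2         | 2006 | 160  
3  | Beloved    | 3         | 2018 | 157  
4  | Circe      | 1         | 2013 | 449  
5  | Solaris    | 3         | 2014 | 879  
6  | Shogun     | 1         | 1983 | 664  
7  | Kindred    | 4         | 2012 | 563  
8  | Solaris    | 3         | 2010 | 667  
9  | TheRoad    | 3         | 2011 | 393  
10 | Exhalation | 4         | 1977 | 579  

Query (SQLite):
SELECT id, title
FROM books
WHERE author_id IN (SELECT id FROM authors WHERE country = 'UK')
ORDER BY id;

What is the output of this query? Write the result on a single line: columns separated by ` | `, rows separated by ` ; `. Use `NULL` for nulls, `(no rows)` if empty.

4 | Circe ; 6 | Shogun

Inner query: authors.id where country = 'UK'.
Outer: keep books rows whose author_id is in that set.
Inner query → {1}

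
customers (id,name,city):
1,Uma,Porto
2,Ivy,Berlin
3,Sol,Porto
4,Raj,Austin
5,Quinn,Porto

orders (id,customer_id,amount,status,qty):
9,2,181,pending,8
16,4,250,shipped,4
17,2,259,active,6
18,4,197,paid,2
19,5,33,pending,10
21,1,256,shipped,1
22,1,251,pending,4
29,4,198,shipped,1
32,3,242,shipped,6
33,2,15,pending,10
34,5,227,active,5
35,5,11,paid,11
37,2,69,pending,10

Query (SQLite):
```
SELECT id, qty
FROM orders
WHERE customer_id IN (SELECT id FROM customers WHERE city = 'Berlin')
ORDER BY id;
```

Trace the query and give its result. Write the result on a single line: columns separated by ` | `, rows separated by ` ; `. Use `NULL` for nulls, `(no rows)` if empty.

9 | 8 ; 17 | 6 ; 33 | 10 ; 37 | 10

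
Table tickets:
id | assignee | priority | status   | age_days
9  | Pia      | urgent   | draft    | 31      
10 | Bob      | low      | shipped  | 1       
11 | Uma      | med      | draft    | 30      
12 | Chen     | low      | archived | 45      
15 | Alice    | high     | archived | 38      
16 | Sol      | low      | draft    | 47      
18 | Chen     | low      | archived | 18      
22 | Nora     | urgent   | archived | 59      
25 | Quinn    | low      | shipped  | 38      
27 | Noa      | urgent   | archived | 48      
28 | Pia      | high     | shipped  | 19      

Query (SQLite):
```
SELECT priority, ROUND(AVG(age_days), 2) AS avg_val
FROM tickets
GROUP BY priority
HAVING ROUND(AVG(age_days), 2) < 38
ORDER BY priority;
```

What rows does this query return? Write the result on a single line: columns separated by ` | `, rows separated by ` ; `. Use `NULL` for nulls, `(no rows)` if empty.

high | 28.5 ; low | 29.8 ; med | 30

Partition tickets by priority; compute ROUND(AVG(age_days), 2) within each group.
HAVING: keep groups where ROUND(AVG(age_days), 2) < 38.
  high: ids {15, 28} → ROUND(AVG(age_days), 2)=28.5
  low: ids {10, 12, 16, 18, 25} → ROUND(AVG(age_days), 2)=29.8
  med: ids {11} → ROUND(AVG(age_days), 2)=30
  urgent: ids {9, 22, 27} → ROUND(AVG(age_days), 2)=46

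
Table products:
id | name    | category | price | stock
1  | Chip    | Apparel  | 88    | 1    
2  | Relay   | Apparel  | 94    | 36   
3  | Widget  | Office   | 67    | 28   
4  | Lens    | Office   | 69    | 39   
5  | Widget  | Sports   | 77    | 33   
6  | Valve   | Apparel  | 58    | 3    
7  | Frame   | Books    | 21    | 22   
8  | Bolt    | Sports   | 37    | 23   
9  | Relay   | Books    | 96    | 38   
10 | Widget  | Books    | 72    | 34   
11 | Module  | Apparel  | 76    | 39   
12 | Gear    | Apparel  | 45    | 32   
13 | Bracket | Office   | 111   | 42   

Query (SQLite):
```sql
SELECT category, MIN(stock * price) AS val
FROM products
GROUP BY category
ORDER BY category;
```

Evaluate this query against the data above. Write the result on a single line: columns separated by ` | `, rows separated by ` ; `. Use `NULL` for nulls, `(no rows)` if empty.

For each row compute stock * price.
Group by category; take MIN of the expression per group.
  Apparel: ids {1, 2, 6, 11, 12} → MIN(stock * price)=88
  Books: ids {7, 9, 10} → MIN(stock * price)=462
  Office: ids {3, 4, 13} → MIN(stock * price)=1876
  Sports: ids {5, 8} → MIN(stock * price)=851

Apparel | 88 ; Books | 462 ; Office | 1876 ; Sports | 851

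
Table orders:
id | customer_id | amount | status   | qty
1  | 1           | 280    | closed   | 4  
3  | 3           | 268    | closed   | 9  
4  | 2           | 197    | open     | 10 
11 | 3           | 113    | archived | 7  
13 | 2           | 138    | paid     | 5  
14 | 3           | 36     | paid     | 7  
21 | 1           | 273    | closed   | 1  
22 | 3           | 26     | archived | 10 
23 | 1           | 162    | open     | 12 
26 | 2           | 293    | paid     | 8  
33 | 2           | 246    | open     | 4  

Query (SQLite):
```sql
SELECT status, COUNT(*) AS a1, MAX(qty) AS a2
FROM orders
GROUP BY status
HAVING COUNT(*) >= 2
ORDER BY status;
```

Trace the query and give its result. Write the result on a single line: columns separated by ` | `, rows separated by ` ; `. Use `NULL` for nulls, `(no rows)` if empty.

Group orders by status.
Per group compute: COUNT(*), MAX(qty).
HAVING: drop groups with fewer than 2 rows.
  archived: ids {11, 22} → COUNT(*)=2, MAX(qty)=10
  closed: ids {1, 3, 21} → COUNT(*)=3, MAX(qty)=9
  open: ids {4, 23, 33} → COUNT(*)=3, MAX(qty)=12
  paid: ids {13, 14, 26} → COUNT(*)=3, MAX(qty)=8

archived | 2 | 10 ; closed | 3 | 9 ; open | 3 | 12 ; paid | 3 | 8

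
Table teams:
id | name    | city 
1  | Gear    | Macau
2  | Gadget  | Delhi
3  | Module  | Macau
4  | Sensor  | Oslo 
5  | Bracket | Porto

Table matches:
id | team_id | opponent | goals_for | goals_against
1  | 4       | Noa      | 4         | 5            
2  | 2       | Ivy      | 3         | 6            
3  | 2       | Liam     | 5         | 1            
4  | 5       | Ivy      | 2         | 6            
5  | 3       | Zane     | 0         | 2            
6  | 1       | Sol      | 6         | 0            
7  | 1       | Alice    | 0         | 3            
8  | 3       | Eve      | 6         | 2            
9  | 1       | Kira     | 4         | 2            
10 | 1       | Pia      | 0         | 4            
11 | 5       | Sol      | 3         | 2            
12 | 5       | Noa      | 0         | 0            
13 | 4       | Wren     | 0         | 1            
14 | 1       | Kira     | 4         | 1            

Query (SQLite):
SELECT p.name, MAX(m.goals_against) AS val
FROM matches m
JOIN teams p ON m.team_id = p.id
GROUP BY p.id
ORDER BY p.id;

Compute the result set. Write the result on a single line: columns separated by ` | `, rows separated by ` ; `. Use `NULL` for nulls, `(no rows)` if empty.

Gear | 4 ; Gadget | 6 ; Module | 2 ; Sensor | 5 ; Bracket | 6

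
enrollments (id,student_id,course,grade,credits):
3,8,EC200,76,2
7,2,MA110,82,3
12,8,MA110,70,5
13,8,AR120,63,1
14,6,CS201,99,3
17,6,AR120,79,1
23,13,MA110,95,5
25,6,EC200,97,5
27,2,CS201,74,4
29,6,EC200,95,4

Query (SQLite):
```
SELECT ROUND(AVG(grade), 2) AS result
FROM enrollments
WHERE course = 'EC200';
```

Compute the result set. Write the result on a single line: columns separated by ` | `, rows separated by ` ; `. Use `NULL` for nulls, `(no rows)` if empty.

Rows where course='EC200' → grade values: [76, 97, 95].
AVG = 268 / 3 (rounded to 2 dp).

89.33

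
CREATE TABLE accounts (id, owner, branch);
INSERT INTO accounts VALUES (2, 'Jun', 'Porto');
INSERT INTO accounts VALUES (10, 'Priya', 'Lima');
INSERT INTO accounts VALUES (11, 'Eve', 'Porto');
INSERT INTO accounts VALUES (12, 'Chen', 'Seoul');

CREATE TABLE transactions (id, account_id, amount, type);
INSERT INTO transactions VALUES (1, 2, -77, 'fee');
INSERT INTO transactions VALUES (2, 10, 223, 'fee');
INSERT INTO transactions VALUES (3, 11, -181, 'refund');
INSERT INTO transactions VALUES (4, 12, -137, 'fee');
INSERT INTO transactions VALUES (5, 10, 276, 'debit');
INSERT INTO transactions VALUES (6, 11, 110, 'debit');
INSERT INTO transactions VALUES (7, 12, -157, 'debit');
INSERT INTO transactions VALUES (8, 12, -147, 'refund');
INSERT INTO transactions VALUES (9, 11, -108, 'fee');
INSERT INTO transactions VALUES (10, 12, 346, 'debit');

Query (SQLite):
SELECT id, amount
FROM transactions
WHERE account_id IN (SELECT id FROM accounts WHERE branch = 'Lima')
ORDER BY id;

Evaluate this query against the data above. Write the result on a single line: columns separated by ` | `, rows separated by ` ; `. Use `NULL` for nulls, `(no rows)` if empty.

2 | 223 ; 5 | 276

Inner query: accounts.id where branch = 'Lima'.
Outer: keep transactions rows whose account_id is in that set.
Inner query → {10}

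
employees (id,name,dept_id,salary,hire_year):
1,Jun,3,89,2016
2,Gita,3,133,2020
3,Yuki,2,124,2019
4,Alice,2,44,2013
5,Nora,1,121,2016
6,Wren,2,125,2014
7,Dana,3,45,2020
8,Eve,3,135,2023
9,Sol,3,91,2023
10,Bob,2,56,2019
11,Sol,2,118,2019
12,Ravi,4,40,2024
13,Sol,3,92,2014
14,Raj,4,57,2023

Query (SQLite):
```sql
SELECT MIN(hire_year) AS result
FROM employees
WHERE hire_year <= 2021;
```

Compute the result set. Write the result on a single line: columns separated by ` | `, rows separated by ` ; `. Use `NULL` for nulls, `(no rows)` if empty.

2013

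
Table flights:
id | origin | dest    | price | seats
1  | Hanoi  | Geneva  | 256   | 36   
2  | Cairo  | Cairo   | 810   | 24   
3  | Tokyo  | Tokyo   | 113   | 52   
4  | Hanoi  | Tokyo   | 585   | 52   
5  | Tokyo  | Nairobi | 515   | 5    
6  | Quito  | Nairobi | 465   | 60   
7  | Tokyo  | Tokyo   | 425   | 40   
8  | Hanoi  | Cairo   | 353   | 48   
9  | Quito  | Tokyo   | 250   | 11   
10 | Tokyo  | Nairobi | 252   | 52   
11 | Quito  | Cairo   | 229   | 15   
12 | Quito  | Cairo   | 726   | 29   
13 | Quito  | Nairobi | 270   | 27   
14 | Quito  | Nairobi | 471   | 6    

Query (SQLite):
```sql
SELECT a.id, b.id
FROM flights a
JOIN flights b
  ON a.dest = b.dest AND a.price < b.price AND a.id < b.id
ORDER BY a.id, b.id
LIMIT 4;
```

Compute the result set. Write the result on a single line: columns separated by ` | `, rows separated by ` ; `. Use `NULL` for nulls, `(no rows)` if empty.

Pairs (a,b) with same dest, a.price < b.price, a.id < b.id.
dest groups: Cairo:{2,8,11,12} Geneva:{1} Nairobi:{5,6,10,13,14} Tokyo:{3,4,7,9}
Ordered by (a.id, b.id); first 4.

3 | 4 ; 3 | 7 ; 3 | 9 ; 6 | 14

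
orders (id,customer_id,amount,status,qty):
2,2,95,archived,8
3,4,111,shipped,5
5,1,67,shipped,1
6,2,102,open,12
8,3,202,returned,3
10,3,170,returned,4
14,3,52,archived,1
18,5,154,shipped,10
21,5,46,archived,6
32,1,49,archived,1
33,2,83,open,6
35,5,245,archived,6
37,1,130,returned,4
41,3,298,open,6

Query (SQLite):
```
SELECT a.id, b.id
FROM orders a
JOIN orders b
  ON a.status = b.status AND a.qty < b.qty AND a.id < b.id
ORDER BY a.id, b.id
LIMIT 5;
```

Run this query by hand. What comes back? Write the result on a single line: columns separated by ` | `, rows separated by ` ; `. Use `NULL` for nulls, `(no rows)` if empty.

3 | 18 ; 5 | 18 ; 8 | 10 ; 8 | 37 ; 14 | 21

Pairs (a,b) with same status, a.qty < b.qty, a.id < b.id.
status groups: archived:{2,14,21,32,35} open:{6,33,41} returned:{8,10,37} shipped:{3,5,18}
Ordered by (a.id, b.id); first 5.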